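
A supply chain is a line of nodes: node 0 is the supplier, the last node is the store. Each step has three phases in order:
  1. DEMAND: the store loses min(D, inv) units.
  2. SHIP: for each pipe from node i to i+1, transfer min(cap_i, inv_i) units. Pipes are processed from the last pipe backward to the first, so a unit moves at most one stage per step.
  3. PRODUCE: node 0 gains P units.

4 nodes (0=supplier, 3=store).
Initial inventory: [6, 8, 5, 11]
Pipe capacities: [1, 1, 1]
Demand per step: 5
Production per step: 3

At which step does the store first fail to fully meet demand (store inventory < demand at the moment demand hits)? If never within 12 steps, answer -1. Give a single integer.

Step 1: demand=5,sold=5 ship[2->3]=1 ship[1->2]=1 ship[0->1]=1 prod=3 -> [8 8 5 7]
Step 2: demand=5,sold=5 ship[2->3]=1 ship[1->2]=1 ship[0->1]=1 prod=3 -> [10 8 5 3]
Step 3: demand=5,sold=3 ship[2->3]=1 ship[1->2]=1 ship[0->1]=1 prod=3 -> [12 8 5 1]
Step 4: demand=5,sold=1 ship[2->3]=1 ship[1->2]=1 ship[0->1]=1 prod=3 -> [14 8 5 1]
Step 5: demand=5,sold=1 ship[2->3]=1 ship[1->2]=1 ship[0->1]=1 prod=3 -> [16 8 5 1]
Step 6: demand=5,sold=1 ship[2->3]=1 ship[1->2]=1 ship[0->1]=1 prod=3 -> [18 8 5 1]
Step 7: demand=5,sold=1 ship[2->3]=1 ship[1->2]=1 ship[0->1]=1 prod=3 -> [20 8 5 1]
Step 8: demand=5,sold=1 ship[2->3]=1 ship[1->2]=1 ship[0->1]=1 prod=3 -> [22 8 5 1]
Step 9: demand=5,sold=1 ship[2->3]=1 ship[1->2]=1 ship[0->1]=1 prod=3 -> [24 8 5 1]
Step 10: demand=5,sold=1 ship[2->3]=1 ship[1->2]=1 ship[0->1]=1 prod=3 -> [26 8 5 1]
Step 11: demand=5,sold=1 ship[2->3]=1 ship[1->2]=1 ship[0->1]=1 prod=3 -> [28 8 5 1]
Step 12: demand=5,sold=1 ship[2->3]=1 ship[1->2]=1 ship[0->1]=1 prod=3 -> [30 8 5 1]
First stockout at step 3

3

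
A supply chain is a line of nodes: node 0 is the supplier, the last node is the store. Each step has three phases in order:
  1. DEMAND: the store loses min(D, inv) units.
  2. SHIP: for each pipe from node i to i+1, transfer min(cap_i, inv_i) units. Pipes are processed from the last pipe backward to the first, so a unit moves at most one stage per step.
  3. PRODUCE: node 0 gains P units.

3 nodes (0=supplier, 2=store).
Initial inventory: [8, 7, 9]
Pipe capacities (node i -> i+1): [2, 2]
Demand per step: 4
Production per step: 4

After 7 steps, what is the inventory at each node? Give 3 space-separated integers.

Step 1: demand=4,sold=4 ship[1->2]=2 ship[0->1]=2 prod=4 -> inv=[10 7 7]
Step 2: demand=4,sold=4 ship[1->2]=2 ship[0->1]=2 prod=4 -> inv=[12 7 5]
Step 3: demand=4,sold=4 ship[1->2]=2 ship[0->1]=2 prod=4 -> inv=[14 7 3]
Step 4: demand=4,sold=3 ship[1->2]=2 ship[0->1]=2 prod=4 -> inv=[16 7 2]
Step 5: demand=4,sold=2 ship[1->2]=2 ship[0->1]=2 prod=4 -> inv=[18 7 2]
Step 6: demand=4,sold=2 ship[1->2]=2 ship[0->1]=2 prod=4 -> inv=[20 7 2]
Step 7: demand=4,sold=2 ship[1->2]=2 ship[0->1]=2 prod=4 -> inv=[22 7 2]

22 7 2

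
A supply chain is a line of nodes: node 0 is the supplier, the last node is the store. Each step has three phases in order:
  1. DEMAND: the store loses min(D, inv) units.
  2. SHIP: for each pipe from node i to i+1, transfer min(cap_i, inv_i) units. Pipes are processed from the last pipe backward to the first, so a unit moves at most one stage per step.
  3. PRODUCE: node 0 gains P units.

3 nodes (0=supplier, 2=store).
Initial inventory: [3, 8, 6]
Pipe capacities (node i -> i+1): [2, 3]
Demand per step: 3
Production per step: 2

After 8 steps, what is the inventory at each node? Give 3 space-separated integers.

Step 1: demand=3,sold=3 ship[1->2]=3 ship[0->1]=2 prod=2 -> inv=[3 7 6]
Step 2: demand=3,sold=3 ship[1->2]=3 ship[0->1]=2 prod=2 -> inv=[3 6 6]
Step 3: demand=3,sold=3 ship[1->2]=3 ship[0->1]=2 prod=2 -> inv=[3 5 6]
Step 4: demand=3,sold=3 ship[1->2]=3 ship[0->1]=2 prod=2 -> inv=[3 4 6]
Step 5: demand=3,sold=3 ship[1->2]=3 ship[0->1]=2 prod=2 -> inv=[3 3 6]
Step 6: demand=3,sold=3 ship[1->2]=3 ship[0->1]=2 prod=2 -> inv=[3 2 6]
Step 7: demand=3,sold=3 ship[1->2]=2 ship[0->1]=2 prod=2 -> inv=[3 2 5]
Step 8: demand=3,sold=3 ship[1->2]=2 ship[0->1]=2 prod=2 -> inv=[3 2 4]

3 2 4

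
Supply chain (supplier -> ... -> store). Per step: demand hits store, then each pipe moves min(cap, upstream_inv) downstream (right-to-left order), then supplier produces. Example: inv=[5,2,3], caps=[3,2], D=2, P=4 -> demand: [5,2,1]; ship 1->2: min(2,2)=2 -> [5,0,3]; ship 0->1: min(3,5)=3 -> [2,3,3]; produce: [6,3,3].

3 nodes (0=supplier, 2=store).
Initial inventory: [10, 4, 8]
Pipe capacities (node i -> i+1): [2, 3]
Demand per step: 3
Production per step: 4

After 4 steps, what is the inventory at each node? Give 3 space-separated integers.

Step 1: demand=3,sold=3 ship[1->2]=3 ship[0->1]=2 prod=4 -> inv=[12 3 8]
Step 2: demand=3,sold=3 ship[1->2]=3 ship[0->1]=2 prod=4 -> inv=[14 2 8]
Step 3: demand=3,sold=3 ship[1->2]=2 ship[0->1]=2 prod=4 -> inv=[16 2 7]
Step 4: demand=3,sold=3 ship[1->2]=2 ship[0->1]=2 prod=4 -> inv=[18 2 6]

18 2 6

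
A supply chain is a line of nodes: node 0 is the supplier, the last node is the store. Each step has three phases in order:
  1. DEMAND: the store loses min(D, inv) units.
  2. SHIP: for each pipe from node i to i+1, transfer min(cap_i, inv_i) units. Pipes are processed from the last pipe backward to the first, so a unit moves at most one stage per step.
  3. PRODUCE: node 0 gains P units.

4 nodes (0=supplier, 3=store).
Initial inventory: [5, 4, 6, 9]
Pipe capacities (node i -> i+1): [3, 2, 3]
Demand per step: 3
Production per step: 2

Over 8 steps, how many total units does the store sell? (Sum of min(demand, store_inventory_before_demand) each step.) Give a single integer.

Step 1: sold=3 (running total=3) -> [4 5 5 9]
Step 2: sold=3 (running total=6) -> [3 6 4 9]
Step 3: sold=3 (running total=9) -> [2 7 3 9]
Step 4: sold=3 (running total=12) -> [2 7 2 9]
Step 5: sold=3 (running total=15) -> [2 7 2 8]
Step 6: sold=3 (running total=18) -> [2 7 2 7]
Step 7: sold=3 (running total=21) -> [2 7 2 6]
Step 8: sold=3 (running total=24) -> [2 7 2 5]

Answer: 24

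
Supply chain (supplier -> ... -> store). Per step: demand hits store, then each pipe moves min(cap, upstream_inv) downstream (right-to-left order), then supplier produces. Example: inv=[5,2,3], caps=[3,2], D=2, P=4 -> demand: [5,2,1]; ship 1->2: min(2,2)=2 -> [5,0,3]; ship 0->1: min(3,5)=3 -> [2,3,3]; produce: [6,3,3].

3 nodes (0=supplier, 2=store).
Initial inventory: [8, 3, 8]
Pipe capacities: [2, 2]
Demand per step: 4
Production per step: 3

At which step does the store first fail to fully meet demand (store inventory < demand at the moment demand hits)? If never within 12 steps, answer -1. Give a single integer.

Step 1: demand=4,sold=4 ship[1->2]=2 ship[0->1]=2 prod=3 -> [9 3 6]
Step 2: demand=4,sold=4 ship[1->2]=2 ship[0->1]=2 prod=3 -> [10 3 4]
Step 3: demand=4,sold=4 ship[1->2]=2 ship[0->1]=2 prod=3 -> [11 3 2]
Step 4: demand=4,sold=2 ship[1->2]=2 ship[0->1]=2 prod=3 -> [12 3 2]
Step 5: demand=4,sold=2 ship[1->2]=2 ship[0->1]=2 prod=3 -> [13 3 2]
Step 6: demand=4,sold=2 ship[1->2]=2 ship[0->1]=2 prod=3 -> [14 3 2]
Step 7: demand=4,sold=2 ship[1->2]=2 ship[0->1]=2 prod=3 -> [15 3 2]
Step 8: demand=4,sold=2 ship[1->2]=2 ship[0->1]=2 prod=3 -> [16 3 2]
Step 9: demand=4,sold=2 ship[1->2]=2 ship[0->1]=2 prod=3 -> [17 3 2]
Step 10: demand=4,sold=2 ship[1->2]=2 ship[0->1]=2 prod=3 -> [18 3 2]
Step 11: demand=4,sold=2 ship[1->2]=2 ship[0->1]=2 prod=3 -> [19 3 2]
Step 12: demand=4,sold=2 ship[1->2]=2 ship[0->1]=2 prod=3 -> [20 3 2]
First stockout at step 4

4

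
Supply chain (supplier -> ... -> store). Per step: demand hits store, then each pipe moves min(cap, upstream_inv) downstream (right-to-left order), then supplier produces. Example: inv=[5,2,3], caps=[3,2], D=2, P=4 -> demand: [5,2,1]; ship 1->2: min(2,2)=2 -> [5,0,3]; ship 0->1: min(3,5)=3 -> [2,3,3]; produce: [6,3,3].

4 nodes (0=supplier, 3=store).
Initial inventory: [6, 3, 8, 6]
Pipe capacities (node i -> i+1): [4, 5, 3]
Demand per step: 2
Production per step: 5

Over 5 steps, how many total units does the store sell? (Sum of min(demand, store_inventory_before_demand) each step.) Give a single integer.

Answer: 10

Derivation:
Step 1: sold=2 (running total=2) -> [7 4 8 7]
Step 2: sold=2 (running total=4) -> [8 4 9 8]
Step 3: sold=2 (running total=6) -> [9 4 10 9]
Step 4: sold=2 (running total=8) -> [10 4 11 10]
Step 5: sold=2 (running total=10) -> [11 4 12 11]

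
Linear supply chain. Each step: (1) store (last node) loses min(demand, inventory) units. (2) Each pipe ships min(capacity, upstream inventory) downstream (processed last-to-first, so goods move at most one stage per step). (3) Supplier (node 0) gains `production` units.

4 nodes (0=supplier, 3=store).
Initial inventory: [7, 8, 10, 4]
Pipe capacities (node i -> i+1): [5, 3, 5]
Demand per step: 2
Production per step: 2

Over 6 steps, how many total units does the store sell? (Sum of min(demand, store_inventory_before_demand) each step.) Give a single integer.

Answer: 12

Derivation:
Step 1: sold=2 (running total=2) -> [4 10 8 7]
Step 2: sold=2 (running total=4) -> [2 11 6 10]
Step 3: sold=2 (running total=6) -> [2 10 4 13]
Step 4: sold=2 (running total=8) -> [2 9 3 15]
Step 5: sold=2 (running total=10) -> [2 8 3 16]
Step 6: sold=2 (running total=12) -> [2 7 3 17]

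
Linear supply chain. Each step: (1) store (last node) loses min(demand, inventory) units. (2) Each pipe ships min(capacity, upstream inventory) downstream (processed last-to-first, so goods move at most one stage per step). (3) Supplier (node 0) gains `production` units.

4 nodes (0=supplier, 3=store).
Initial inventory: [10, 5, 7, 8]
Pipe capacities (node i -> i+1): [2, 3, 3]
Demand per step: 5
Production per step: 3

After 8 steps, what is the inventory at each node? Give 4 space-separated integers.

Step 1: demand=5,sold=5 ship[2->3]=3 ship[1->2]=3 ship[0->1]=2 prod=3 -> inv=[11 4 7 6]
Step 2: demand=5,sold=5 ship[2->3]=3 ship[1->2]=3 ship[0->1]=2 prod=3 -> inv=[12 3 7 4]
Step 3: demand=5,sold=4 ship[2->3]=3 ship[1->2]=3 ship[0->1]=2 prod=3 -> inv=[13 2 7 3]
Step 4: demand=5,sold=3 ship[2->3]=3 ship[1->2]=2 ship[0->1]=2 prod=3 -> inv=[14 2 6 3]
Step 5: demand=5,sold=3 ship[2->3]=3 ship[1->2]=2 ship[0->1]=2 prod=3 -> inv=[15 2 5 3]
Step 6: demand=5,sold=3 ship[2->3]=3 ship[1->2]=2 ship[0->1]=2 prod=3 -> inv=[16 2 4 3]
Step 7: demand=5,sold=3 ship[2->3]=3 ship[1->2]=2 ship[0->1]=2 prod=3 -> inv=[17 2 3 3]
Step 8: demand=5,sold=3 ship[2->3]=3 ship[1->2]=2 ship[0->1]=2 prod=3 -> inv=[18 2 2 3]

18 2 2 3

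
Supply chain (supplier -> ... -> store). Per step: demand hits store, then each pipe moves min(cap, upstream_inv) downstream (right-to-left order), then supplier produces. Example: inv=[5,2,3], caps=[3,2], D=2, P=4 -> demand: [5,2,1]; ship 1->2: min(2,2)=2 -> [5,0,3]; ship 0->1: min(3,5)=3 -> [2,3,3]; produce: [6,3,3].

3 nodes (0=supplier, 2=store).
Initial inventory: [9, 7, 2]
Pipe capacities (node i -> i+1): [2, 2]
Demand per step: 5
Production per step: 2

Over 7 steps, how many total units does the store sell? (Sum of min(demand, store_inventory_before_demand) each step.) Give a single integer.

Step 1: sold=2 (running total=2) -> [9 7 2]
Step 2: sold=2 (running total=4) -> [9 7 2]
Step 3: sold=2 (running total=6) -> [9 7 2]
Step 4: sold=2 (running total=8) -> [9 7 2]
Step 5: sold=2 (running total=10) -> [9 7 2]
Step 6: sold=2 (running total=12) -> [9 7 2]
Step 7: sold=2 (running total=14) -> [9 7 2]

Answer: 14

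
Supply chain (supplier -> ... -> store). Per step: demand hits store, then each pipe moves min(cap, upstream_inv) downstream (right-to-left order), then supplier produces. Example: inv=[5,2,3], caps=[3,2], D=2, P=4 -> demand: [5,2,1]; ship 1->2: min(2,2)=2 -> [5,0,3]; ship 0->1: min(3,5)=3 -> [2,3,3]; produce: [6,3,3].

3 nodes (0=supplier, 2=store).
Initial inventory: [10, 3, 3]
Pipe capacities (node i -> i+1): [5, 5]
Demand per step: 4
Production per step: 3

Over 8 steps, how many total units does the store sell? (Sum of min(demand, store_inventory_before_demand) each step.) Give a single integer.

Step 1: sold=3 (running total=3) -> [8 5 3]
Step 2: sold=3 (running total=6) -> [6 5 5]
Step 3: sold=4 (running total=10) -> [4 5 6]
Step 4: sold=4 (running total=14) -> [3 4 7]
Step 5: sold=4 (running total=18) -> [3 3 7]
Step 6: sold=4 (running total=22) -> [3 3 6]
Step 7: sold=4 (running total=26) -> [3 3 5]
Step 8: sold=4 (running total=30) -> [3 3 4]

Answer: 30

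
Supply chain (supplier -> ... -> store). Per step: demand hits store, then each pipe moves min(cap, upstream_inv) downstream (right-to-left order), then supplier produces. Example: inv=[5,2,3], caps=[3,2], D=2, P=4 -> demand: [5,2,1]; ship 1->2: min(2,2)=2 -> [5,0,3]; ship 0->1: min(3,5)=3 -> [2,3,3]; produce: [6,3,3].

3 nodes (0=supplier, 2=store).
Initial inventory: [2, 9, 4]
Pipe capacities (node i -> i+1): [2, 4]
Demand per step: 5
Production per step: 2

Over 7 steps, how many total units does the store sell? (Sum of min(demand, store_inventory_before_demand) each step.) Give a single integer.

Answer: 23

Derivation:
Step 1: sold=4 (running total=4) -> [2 7 4]
Step 2: sold=4 (running total=8) -> [2 5 4]
Step 3: sold=4 (running total=12) -> [2 3 4]
Step 4: sold=4 (running total=16) -> [2 2 3]
Step 5: sold=3 (running total=19) -> [2 2 2]
Step 6: sold=2 (running total=21) -> [2 2 2]
Step 7: sold=2 (running total=23) -> [2 2 2]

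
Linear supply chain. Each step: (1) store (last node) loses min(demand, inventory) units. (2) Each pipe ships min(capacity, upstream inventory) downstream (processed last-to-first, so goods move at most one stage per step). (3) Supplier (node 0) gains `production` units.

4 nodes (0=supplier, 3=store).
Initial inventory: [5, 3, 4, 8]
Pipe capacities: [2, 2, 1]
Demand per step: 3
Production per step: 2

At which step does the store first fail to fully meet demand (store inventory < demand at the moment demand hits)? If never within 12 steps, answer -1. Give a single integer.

Step 1: demand=3,sold=3 ship[2->3]=1 ship[1->2]=2 ship[0->1]=2 prod=2 -> [5 3 5 6]
Step 2: demand=3,sold=3 ship[2->3]=1 ship[1->2]=2 ship[0->1]=2 prod=2 -> [5 3 6 4]
Step 3: demand=3,sold=3 ship[2->3]=1 ship[1->2]=2 ship[0->1]=2 prod=2 -> [5 3 7 2]
Step 4: demand=3,sold=2 ship[2->3]=1 ship[1->2]=2 ship[0->1]=2 prod=2 -> [5 3 8 1]
Step 5: demand=3,sold=1 ship[2->3]=1 ship[1->2]=2 ship[0->1]=2 prod=2 -> [5 3 9 1]
Step 6: demand=3,sold=1 ship[2->3]=1 ship[1->2]=2 ship[0->1]=2 prod=2 -> [5 3 10 1]
Step 7: demand=3,sold=1 ship[2->3]=1 ship[1->2]=2 ship[0->1]=2 prod=2 -> [5 3 11 1]
Step 8: demand=3,sold=1 ship[2->3]=1 ship[1->2]=2 ship[0->1]=2 prod=2 -> [5 3 12 1]
Step 9: demand=3,sold=1 ship[2->3]=1 ship[1->2]=2 ship[0->1]=2 prod=2 -> [5 3 13 1]
Step 10: demand=3,sold=1 ship[2->3]=1 ship[1->2]=2 ship[0->1]=2 prod=2 -> [5 3 14 1]
Step 11: demand=3,sold=1 ship[2->3]=1 ship[1->2]=2 ship[0->1]=2 prod=2 -> [5 3 15 1]
Step 12: demand=3,sold=1 ship[2->3]=1 ship[1->2]=2 ship[0->1]=2 prod=2 -> [5 3 16 1]
First stockout at step 4

4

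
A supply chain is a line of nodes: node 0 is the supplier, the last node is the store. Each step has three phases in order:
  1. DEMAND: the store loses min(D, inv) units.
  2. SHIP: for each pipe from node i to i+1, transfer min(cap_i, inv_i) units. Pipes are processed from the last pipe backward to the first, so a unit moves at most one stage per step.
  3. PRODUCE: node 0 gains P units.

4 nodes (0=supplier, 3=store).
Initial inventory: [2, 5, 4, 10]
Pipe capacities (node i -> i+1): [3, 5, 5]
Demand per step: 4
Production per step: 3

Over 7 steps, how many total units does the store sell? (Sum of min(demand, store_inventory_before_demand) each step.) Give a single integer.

Answer: 28

Derivation:
Step 1: sold=4 (running total=4) -> [3 2 5 10]
Step 2: sold=4 (running total=8) -> [3 3 2 11]
Step 3: sold=4 (running total=12) -> [3 3 3 9]
Step 4: sold=4 (running total=16) -> [3 3 3 8]
Step 5: sold=4 (running total=20) -> [3 3 3 7]
Step 6: sold=4 (running total=24) -> [3 3 3 6]
Step 7: sold=4 (running total=28) -> [3 3 3 5]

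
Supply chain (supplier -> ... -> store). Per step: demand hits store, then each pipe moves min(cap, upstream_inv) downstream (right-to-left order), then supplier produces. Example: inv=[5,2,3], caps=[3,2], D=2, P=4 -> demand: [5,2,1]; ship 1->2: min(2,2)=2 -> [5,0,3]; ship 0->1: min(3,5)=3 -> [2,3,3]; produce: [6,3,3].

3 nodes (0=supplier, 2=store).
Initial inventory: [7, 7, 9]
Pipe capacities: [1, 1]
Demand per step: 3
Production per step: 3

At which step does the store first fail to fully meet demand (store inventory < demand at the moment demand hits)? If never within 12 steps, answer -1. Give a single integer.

Step 1: demand=3,sold=3 ship[1->2]=1 ship[0->1]=1 prod=3 -> [9 7 7]
Step 2: demand=3,sold=3 ship[1->2]=1 ship[0->1]=1 prod=3 -> [11 7 5]
Step 3: demand=3,sold=3 ship[1->2]=1 ship[0->1]=1 prod=3 -> [13 7 3]
Step 4: demand=3,sold=3 ship[1->2]=1 ship[0->1]=1 prod=3 -> [15 7 1]
Step 5: demand=3,sold=1 ship[1->2]=1 ship[0->1]=1 prod=3 -> [17 7 1]
Step 6: demand=3,sold=1 ship[1->2]=1 ship[0->1]=1 prod=3 -> [19 7 1]
Step 7: demand=3,sold=1 ship[1->2]=1 ship[0->1]=1 prod=3 -> [21 7 1]
Step 8: demand=3,sold=1 ship[1->2]=1 ship[0->1]=1 prod=3 -> [23 7 1]
Step 9: demand=3,sold=1 ship[1->2]=1 ship[0->1]=1 prod=3 -> [25 7 1]
Step 10: demand=3,sold=1 ship[1->2]=1 ship[0->1]=1 prod=3 -> [27 7 1]
Step 11: demand=3,sold=1 ship[1->2]=1 ship[0->1]=1 prod=3 -> [29 7 1]
Step 12: demand=3,sold=1 ship[1->2]=1 ship[0->1]=1 prod=3 -> [31 7 1]
First stockout at step 5

5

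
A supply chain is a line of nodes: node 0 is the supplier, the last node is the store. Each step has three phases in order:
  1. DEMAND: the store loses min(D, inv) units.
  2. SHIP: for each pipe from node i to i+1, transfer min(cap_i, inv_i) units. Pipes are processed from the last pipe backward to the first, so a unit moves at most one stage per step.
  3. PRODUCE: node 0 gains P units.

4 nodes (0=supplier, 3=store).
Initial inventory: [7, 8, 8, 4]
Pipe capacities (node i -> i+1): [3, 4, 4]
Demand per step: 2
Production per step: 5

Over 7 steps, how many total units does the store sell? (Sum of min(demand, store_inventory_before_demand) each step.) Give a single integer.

Step 1: sold=2 (running total=2) -> [9 7 8 6]
Step 2: sold=2 (running total=4) -> [11 6 8 8]
Step 3: sold=2 (running total=6) -> [13 5 8 10]
Step 4: sold=2 (running total=8) -> [15 4 8 12]
Step 5: sold=2 (running total=10) -> [17 3 8 14]
Step 6: sold=2 (running total=12) -> [19 3 7 16]
Step 7: sold=2 (running total=14) -> [21 3 6 18]

Answer: 14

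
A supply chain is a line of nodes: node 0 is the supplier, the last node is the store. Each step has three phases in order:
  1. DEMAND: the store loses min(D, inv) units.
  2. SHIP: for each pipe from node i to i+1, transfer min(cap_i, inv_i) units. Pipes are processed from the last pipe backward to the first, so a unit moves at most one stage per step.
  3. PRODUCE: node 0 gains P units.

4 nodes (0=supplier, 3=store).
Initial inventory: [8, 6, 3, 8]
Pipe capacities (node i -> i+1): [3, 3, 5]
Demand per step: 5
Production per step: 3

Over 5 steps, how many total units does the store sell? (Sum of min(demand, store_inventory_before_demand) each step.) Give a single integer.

Answer: 20

Derivation:
Step 1: sold=5 (running total=5) -> [8 6 3 6]
Step 2: sold=5 (running total=10) -> [8 6 3 4]
Step 3: sold=4 (running total=14) -> [8 6 3 3]
Step 4: sold=3 (running total=17) -> [8 6 3 3]
Step 5: sold=3 (running total=20) -> [8 6 3 3]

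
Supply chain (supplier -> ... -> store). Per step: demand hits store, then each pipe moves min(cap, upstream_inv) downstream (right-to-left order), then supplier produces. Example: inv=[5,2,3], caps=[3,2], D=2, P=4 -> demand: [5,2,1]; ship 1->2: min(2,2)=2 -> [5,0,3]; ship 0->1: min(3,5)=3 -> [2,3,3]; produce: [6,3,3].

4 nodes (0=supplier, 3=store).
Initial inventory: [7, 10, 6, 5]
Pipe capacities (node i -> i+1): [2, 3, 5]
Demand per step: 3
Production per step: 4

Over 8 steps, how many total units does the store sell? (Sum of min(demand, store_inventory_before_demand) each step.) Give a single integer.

Answer: 24

Derivation:
Step 1: sold=3 (running total=3) -> [9 9 4 7]
Step 2: sold=3 (running total=6) -> [11 8 3 8]
Step 3: sold=3 (running total=9) -> [13 7 3 8]
Step 4: sold=3 (running total=12) -> [15 6 3 8]
Step 5: sold=3 (running total=15) -> [17 5 3 8]
Step 6: sold=3 (running total=18) -> [19 4 3 8]
Step 7: sold=3 (running total=21) -> [21 3 3 8]
Step 8: sold=3 (running total=24) -> [23 2 3 8]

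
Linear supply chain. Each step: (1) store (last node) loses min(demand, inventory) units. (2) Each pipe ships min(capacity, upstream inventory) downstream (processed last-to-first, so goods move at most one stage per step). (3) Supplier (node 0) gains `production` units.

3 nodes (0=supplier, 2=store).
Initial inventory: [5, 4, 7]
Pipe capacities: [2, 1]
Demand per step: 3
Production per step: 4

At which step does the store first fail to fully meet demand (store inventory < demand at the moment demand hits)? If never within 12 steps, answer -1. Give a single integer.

Step 1: demand=3,sold=3 ship[1->2]=1 ship[0->1]=2 prod=4 -> [7 5 5]
Step 2: demand=3,sold=3 ship[1->2]=1 ship[0->1]=2 prod=4 -> [9 6 3]
Step 3: demand=3,sold=3 ship[1->2]=1 ship[0->1]=2 prod=4 -> [11 7 1]
Step 4: demand=3,sold=1 ship[1->2]=1 ship[0->1]=2 prod=4 -> [13 8 1]
Step 5: demand=3,sold=1 ship[1->2]=1 ship[0->1]=2 prod=4 -> [15 9 1]
Step 6: demand=3,sold=1 ship[1->2]=1 ship[0->1]=2 prod=4 -> [17 10 1]
Step 7: demand=3,sold=1 ship[1->2]=1 ship[0->1]=2 prod=4 -> [19 11 1]
Step 8: demand=3,sold=1 ship[1->2]=1 ship[0->1]=2 prod=4 -> [21 12 1]
Step 9: demand=3,sold=1 ship[1->2]=1 ship[0->1]=2 prod=4 -> [23 13 1]
Step 10: demand=3,sold=1 ship[1->2]=1 ship[0->1]=2 prod=4 -> [25 14 1]
Step 11: demand=3,sold=1 ship[1->2]=1 ship[0->1]=2 prod=4 -> [27 15 1]
Step 12: demand=3,sold=1 ship[1->2]=1 ship[0->1]=2 prod=4 -> [29 16 1]
First stockout at step 4

4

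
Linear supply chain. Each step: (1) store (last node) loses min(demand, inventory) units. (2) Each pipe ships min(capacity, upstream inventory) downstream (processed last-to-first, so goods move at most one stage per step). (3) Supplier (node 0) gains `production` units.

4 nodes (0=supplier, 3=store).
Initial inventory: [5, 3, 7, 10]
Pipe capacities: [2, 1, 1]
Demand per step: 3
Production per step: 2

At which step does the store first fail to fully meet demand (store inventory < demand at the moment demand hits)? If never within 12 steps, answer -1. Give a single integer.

Step 1: demand=3,sold=3 ship[2->3]=1 ship[1->2]=1 ship[0->1]=2 prod=2 -> [5 4 7 8]
Step 2: demand=3,sold=3 ship[2->3]=1 ship[1->2]=1 ship[0->1]=2 prod=2 -> [5 5 7 6]
Step 3: demand=3,sold=3 ship[2->3]=1 ship[1->2]=1 ship[0->1]=2 prod=2 -> [5 6 7 4]
Step 4: demand=3,sold=3 ship[2->3]=1 ship[1->2]=1 ship[0->1]=2 prod=2 -> [5 7 7 2]
Step 5: demand=3,sold=2 ship[2->3]=1 ship[1->2]=1 ship[0->1]=2 prod=2 -> [5 8 7 1]
Step 6: demand=3,sold=1 ship[2->3]=1 ship[1->2]=1 ship[0->1]=2 prod=2 -> [5 9 7 1]
Step 7: demand=3,sold=1 ship[2->3]=1 ship[1->2]=1 ship[0->1]=2 prod=2 -> [5 10 7 1]
Step 8: demand=3,sold=1 ship[2->3]=1 ship[1->2]=1 ship[0->1]=2 prod=2 -> [5 11 7 1]
Step 9: demand=3,sold=1 ship[2->3]=1 ship[1->2]=1 ship[0->1]=2 prod=2 -> [5 12 7 1]
Step 10: demand=3,sold=1 ship[2->3]=1 ship[1->2]=1 ship[0->1]=2 prod=2 -> [5 13 7 1]
Step 11: demand=3,sold=1 ship[2->3]=1 ship[1->2]=1 ship[0->1]=2 prod=2 -> [5 14 7 1]
Step 12: demand=3,sold=1 ship[2->3]=1 ship[1->2]=1 ship[0->1]=2 prod=2 -> [5 15 7 1]
First stockout at step 5

5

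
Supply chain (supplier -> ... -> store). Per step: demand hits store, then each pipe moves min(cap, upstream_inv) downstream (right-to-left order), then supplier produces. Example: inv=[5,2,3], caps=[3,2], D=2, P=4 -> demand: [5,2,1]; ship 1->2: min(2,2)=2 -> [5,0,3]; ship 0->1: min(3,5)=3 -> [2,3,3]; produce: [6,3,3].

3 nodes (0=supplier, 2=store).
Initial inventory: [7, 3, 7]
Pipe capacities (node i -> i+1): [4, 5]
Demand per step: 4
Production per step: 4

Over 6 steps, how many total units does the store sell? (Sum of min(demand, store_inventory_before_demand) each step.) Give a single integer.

Step 1: sold=4 (running total=4) -> [7 4 6]
Step 2: sold=4 (running total=8) -> [7 4 6]
Step 3: sold=4 (running total=12) -> [7 4 6]
Step 4: sold=4 (running total=16) -> [7 4 6]
Step 5: sold=4 (running total=20) -> [7 4 6]
Step 6: sold=4 (running total=24) -> [7 4 6]

Answer: 24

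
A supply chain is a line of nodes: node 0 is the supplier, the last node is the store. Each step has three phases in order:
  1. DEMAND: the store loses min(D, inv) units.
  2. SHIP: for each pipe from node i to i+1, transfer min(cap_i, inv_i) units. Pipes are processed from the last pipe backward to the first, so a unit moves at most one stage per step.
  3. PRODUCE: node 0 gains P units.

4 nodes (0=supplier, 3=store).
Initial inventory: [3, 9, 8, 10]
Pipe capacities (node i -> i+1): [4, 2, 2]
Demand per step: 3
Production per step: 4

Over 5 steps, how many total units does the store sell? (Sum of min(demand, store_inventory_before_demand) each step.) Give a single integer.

Answer: 15

Derivation:
Step 1: sold=3 (running total=3) -> [4 10 8 9]
Step 2: sold=3 (running total=6) -> [4 12 8 8]
Step 3: sold=3 (running total=9) -> [4 14 8 7]
Step 4: sold=3 (running total=12) -> [4 16 8 6]
Step 5: sold=3 (running total=15) -> [4 18 8 5]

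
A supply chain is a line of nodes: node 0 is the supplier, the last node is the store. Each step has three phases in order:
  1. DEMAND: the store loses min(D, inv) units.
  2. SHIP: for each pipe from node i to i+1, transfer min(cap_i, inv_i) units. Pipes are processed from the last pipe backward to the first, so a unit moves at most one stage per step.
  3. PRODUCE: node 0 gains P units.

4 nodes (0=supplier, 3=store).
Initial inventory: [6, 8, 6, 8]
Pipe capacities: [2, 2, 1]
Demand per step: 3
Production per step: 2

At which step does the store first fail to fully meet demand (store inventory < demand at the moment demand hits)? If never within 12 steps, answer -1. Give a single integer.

Step 1: demand=3,sold=3 ship[2->3]=1 ship[1->2]=2 ship[0->1]=2 prod=2 -> [6 8 7 6]
Step 2: demand=3,sold=3 ship[2->3]=1 ship[1->2]=2 ship[0->1]=2 prod=2 -> [6 8 8 4]
Step 3: demand=3,sold=3 ship[2->3]=1 ship[1->2]=2 ship[0->1]=2 prod=2 -> [6 8 9 2]
Step 4: demand=3,sold=2 ship[2->3]=1 ship[1->2]=2 ship[0->1]=2 prod=2 -> [6 8 10 1]
Step 5: demand=3,sold=1 ship[2->3]=1 ship[1->2]=2 ship[0->1]=2 prod=2 -> [6 8 11 1]
Step 6: demand=3,sold=1 ship[2->3]=1 ship[1->2]=2 ship[0->1]=2 prod=2 -> [6 8 12 1]
Step 7: demand=3,sold=1 ship[2->3]=1 ship[1->2]=2 ship[0->1]=2 prod=2 -> [6 8 13 1]
Step 8: demand=3,sold=1 ship[2->3]=1 ship[1->2]=2 ship[0->1]=2 prod=2 -> [6 8 14 1]
Step 9: demand=3,sold=1 ship[2->3]=1 ship[1->2]=2 ship[0->1]=2 prod=2 -> [6 8 15 1]
Step 10: demand=3,sold=1 ship[2->3]=1 ship[1->2]=2 ship[0->1]=2 prod=2 -> [6 8 16 1]
Step 11: demand=3,sold=1 ship[2->3]=1 ship[1->2]=2 ship[0->1]=2 prod=2 -> [6 8 17 1]
Step 12: demand=3,sold=1 ship[2->3]=1 ship[1->2]=2 ship[0->1]=2 prod=2 -> [6 8 18 1]
First stockout at step 4

4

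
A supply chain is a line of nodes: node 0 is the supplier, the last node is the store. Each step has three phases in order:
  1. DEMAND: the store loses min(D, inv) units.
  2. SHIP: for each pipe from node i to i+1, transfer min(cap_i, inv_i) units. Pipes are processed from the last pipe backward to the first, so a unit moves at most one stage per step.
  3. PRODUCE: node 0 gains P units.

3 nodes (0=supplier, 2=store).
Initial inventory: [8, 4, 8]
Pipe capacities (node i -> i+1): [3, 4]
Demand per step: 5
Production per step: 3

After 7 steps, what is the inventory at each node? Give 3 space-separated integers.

Step 1: demand=5,sold=5 ship[1->2]=4 ship[0->1]=3 prod=3 -> inv=[8 3 7]
Step 2: demand=5,sold=5 ship[1->2]=3 ship[0->1]=3 prod=3 -> inv=[8 3 5]
Step 3: demand=5,sold=5 ship[1->2]=3 ship[0->1]=3 prod=3 -> inv=[8 3 3]
Step 4: demand=5,sold=3 ship[1->2]=3 ship[0->1]=3 prod=3 -> inv=[8 3 3]
Step 5: demand=5,sold=3 ship[1->2]=3 ship[0->1]=3 prod=3 -> inv=[8 3 3]
Step 6: demand=5,sold=3 ship[1->2]=3 ship[0->1]=3 prod=3 -> inv=[8 3 3]
Step 7: demand=5,sold=3 ship[1->2]=3 ship[0->1]=3 prod=3 -> inv=[8 3 3]

8 3 3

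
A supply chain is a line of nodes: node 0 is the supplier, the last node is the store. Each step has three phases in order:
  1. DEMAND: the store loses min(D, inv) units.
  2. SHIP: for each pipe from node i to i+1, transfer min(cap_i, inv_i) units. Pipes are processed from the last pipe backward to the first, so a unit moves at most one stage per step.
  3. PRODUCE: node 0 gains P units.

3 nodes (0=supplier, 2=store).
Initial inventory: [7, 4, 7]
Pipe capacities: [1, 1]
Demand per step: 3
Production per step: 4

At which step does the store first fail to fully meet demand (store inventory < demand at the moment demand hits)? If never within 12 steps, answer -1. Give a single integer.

Step 1: demand=3,sold=3 ship[1->2]=1 ship[0->1]=1 prod=4 -> [10 4 5]
Step 2: demand=3,sold=3 ship[1->2]=1 ship[0->1]=1 prod=4 -> [13 4 3]
Step 3: demand=3,sold=3 ship[1->2]=1 ship[0->1]=1 prod=4 -> [16 4 1]
Step 4: demand=3,sold=1 ship[1->2]=1 ship[0->1]=1 prod=4 -> [19 4 1]
Step 5: demand=3,sold=1 ship[1->2]=1 ship[0->1]=1 prod=4 -> [22 4 1]
Step 6: demand=3,sold=1 ship[1->2]=1 ship[0->1]=1 prod=4 -> [25 4 1]
Step 7: demand=3,sold=1 ship[1->2]=1 ship[0->1]=1 prod=4 -> [28 4 1]
Step 8: demand=3,sold=1 ship[1->2]=1 ship[0->1]=1 prod=4 -> [31 4 1]
Step 9: demand=3,sold=1 ship[1->2]=1 ship[0->1]=1 prod=4 -> [34 4 1]
Step 10: demand=3,sold=1 ship[1->2]=1 ship[0->1]=1 prod=4 -> [37 4 1]
Step 11: demand=3,sold=1 ship[1->2]=1 ship[0->1]=1 prod=4 -> [40 4 1]
Step 12: demand=3,sold=1 ship[1->2]=1 ship[0->1]=1 prod=4 -> [43 4 1]
First stockout at step 4

4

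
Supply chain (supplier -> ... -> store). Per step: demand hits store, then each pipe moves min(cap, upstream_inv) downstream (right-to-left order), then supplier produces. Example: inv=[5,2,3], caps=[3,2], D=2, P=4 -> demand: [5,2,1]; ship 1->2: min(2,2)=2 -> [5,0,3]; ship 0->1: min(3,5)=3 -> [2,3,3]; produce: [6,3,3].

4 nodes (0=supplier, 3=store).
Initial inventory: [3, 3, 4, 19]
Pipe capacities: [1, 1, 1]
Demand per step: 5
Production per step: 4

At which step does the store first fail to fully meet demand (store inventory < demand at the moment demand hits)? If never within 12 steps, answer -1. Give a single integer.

Step 1: demand=5,sold=5 ship[2->3]=1 ship[1->2]=1 ship[0->1]=1 prod=4 -> [6 3 4 15]
Step 2: demand=5,sold=5 ship[2->3]=1 ship[1->2]=1 ship[0->1]=1 prod=4 -> [9 3 4 11]
Step 3: demand=5,sold=5 ship[2->3]=1 ship[1->2]=1 ship[0->1]=1 prod=4 -> [12 3 4 7]
Step 4: demand=5,sold=5 ship[2->3]=1 ship[1->2]=1 ship[0->1]=1 prod=4 -> [15 3 4 3]
Step 5: demand=5,sold=3 ship[2->3]=1 ship[1->2]=1 ship[0->1]=1 prod=4 -> [18 3 4 1]
Step 6: demand=5,sold=1 ship[2->3]=1 ship[1->2]=1 ship[0->1]=1 prod=4 -> [21 3 4 1]
Step 7: demand=5,sold=1 ship[2->3]=1 ship[1->2]=1 ship[0->1]=1 prod=4 -> [24 3 4 1]
Step 8: demand=5,sold=1 ship[2->3]=1 ship[1->2]=1 ship[0->1]=1 prod=4 -> [27 3 4 1]
Step 9: demand=5,sold=1 ship[2->3]=1 ship[1->2]=1 ship[0->1]=1 prod=4 -> [30 3 4 1]
Step 10: demand=5,sold=1 ship[2->3]=1 ship[1->2]=1 ship[0->1]=1 prod=4 -> [33 3 4 1]
Step 11: demand=5,sold=1 ship[2->3]=1 ship[1->2]=1 ship[0->1]=1 prod=4 -> [36 3 4 1]
Step 12: demand=5,sold=1 ship[2->3]=1 ship[1->2]=1 ship[0->1]=1 prod=4 -> [39 3 4 1]
First stockout at step 5

5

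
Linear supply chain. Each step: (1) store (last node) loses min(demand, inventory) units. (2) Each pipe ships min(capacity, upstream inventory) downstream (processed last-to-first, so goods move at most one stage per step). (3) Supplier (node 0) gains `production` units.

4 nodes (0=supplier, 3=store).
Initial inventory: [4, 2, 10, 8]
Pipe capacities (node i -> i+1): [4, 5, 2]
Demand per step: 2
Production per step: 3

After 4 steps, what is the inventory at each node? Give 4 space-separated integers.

Step 1: demand=2,sold=2 ship[2->3]=2 ship[1->2]=2 ship[0->1]=4 prod=3 -> inv=[3 4 10 8]
Step 2: demand=2,sold=2 ship[2->3]=2 ship[1->2]=4 ship[0->1]=3 prod=3 -> inv=[3 3 12 8]
Step 3: demand=2,sold=2 ship[2->3]=2 ship[1->2]=3 ship[0->1]=3 prod=3 -> inv=[3 3 13 8]
Step 4: demand=2,sold=2 ship[2->3]=2 ship[1->2]=3 ship[0->1]=3 prod=3 -> inv=[3 3 14 8]

3 3 14 8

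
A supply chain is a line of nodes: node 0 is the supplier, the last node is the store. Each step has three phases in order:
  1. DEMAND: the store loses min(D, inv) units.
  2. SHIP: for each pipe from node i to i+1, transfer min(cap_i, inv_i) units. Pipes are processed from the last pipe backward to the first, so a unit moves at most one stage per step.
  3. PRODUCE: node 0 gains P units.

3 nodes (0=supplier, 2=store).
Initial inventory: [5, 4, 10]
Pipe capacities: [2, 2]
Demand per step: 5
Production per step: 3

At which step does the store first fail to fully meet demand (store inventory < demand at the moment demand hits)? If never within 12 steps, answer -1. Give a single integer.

Step 1: demand=5,sold=5 ship[1->2]=2 ship[0->1]=2 prod=3 -> [6 4 7]
Step 2: demand=5,sold=5 ship[1->2]=2 ship[0->1]=2 prod=3 -> [7 4 4]
Step 3: demand=5,sold=4 ship[1->2]=2 ship[0->1]=2 prod=3 -> [8 4 2]
Step 4: demand=5,sold=2 ship[1->2]=2 ship[0->1]=2 prod=3 -> [9 4 2]
Step 5: demand=5,sold=2 ship[1->2]=2 ship[0->1]=2 prod=3 -> [10 4 2]
Step 6: demand=5,sold=2 ship[1->2]=2 ship[0->1]=2 prod=3 -> [11 4 2]
Step 7: demand=5,sold=2 ship[1->2]=2 ship[0->1]=2 prod=3 -> [12 4 2]
Step 8: demand=5,sold=2 ship[1->2]=2 ship[0->1]=2 prod=3 -> [13 4 2]
Step 9: demand=5,sold=2 ship[1->2]=2 ship[0->1]=2 prod=3 -> [14 4 2]
Step 10: demand=5,sold=2 ship[1->2]=2 ship[0->1]=2 prod=3 -> [15 4 2]
Step 11: demand=5,sold=2 ship[1->2]=2 ship[0->1]=2 prod=3 -> [16 4 2]
Step 12: demand=5,sold=2 ship[1->2]=2 ship[0->1]=2 prod=3 -> [17 4 2]
First stockout at step 3

3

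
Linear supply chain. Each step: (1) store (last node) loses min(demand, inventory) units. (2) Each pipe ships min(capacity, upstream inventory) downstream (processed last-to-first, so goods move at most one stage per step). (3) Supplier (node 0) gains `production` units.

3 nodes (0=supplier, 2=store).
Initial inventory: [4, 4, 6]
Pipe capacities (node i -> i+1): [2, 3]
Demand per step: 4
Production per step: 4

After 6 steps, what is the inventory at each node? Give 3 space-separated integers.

Step 1: demand=4,sold=4 ship[1->2]=3 ship[0->1]=2 prod=4 -> inv=[6 3 5]
Step 2: demand=4,sold=4 ship[1->2]=3 ship[0->1]=2 prod=4 -> inv=[8 2 4]
Step 3: demand=4,sold=4 ship[1->2]=2 ship[0->1]=2 prod=4 -> inv=[10 2 2]
Step 4: demand=4,sold=2 ship[1->2]=2 ship[0->1]=2 prod=4 -> inv=[12 2 2]
Step 5: demand=4,sold=2 ship[1->2]=2 ship[0->1]=2 prod=4 -> inv=[14 2 2]
Step 6: demand=4,sold=2 ship[1->2]=2 ship[0->1]=2 prod=4 -> inv=[16 2 2]

16 2 2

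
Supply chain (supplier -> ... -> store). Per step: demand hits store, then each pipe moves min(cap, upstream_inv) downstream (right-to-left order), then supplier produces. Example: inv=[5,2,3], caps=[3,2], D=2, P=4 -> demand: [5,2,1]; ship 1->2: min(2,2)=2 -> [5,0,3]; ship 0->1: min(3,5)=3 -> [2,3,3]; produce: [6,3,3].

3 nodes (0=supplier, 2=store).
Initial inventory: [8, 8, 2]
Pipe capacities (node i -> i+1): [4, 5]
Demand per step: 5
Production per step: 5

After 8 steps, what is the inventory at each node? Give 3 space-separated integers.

Step 1: demand=5,sold=2 ship[1->2]=5 ship[0->1]=4 prod=5 -> inv=[9 7 5]
Step 2: demand=5,sold=5 ship[1->2]=5 ship[0->1]=4 prod=5 -> inv=[10 6 5]
Step 3: demand=5,sold=5 ship[1->2]=5 ship[0->1]=4 prod=5 -> inv=[11 5 5]
Step 4: demand=5,sold=5 ship[1->2]=5 ship[0->1]=4 prod=5 -> inv=[12 4 5]
Step 5: demand=5,sold=5 ship[1->2]=4 ship[0->1]=4 prod=5 -> inv=[13 4 4]
Step 6: demand=5,sold=4 ship[1->2]=4 ship[0->1]=4 prod=5 -> inv=[14 4 4]
Step 7: demand=5,sold=4 ship[1->2]=4 ship[0->1]=4 prod=5 -> inv=[15 4 4]
Step 8: demand=5,sold=4 ship[1->2]=4 ship[0->1]=4 prod=5 -> inv=[16 4 4]

16 4 4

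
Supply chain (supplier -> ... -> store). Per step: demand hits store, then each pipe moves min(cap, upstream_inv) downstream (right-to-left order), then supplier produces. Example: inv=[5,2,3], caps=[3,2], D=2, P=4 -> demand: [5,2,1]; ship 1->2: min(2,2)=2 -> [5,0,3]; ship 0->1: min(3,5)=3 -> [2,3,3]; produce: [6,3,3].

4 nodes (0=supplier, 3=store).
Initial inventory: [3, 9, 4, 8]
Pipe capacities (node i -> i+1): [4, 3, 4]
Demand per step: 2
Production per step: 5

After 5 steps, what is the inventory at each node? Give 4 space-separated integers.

Step 1: demand=2,sold=2 ship[2->3]=4 ship[1->2]=3 ship[0->1]=3 prod=5 -> inv=[5 9 3 10]
Step 2: demand=2,sold=2 ship[2->3]=3 ship[1->2]=3 ship[0->1]=4 prod=5 -> inv=[6 10 3 11]
Step 3: demand=2,sold=2 ship[2->3]=3 ship[1->2]=3 ship[0->1]=4 prod=5 -> inv=[7 11 3 12]
Step 4: demand=2,sold=2 ship[2->3]=3 ship[1->2]=3 ship[0->1]=4 prod=5 -> inv=[8 12 3 13]
Step 5: demand=2,sold=2 ship[2->3]=3 ship[1->2]=3 ship[0->1]=4 prod=5 -> inv=[9 13 3 14]

9 13 3 14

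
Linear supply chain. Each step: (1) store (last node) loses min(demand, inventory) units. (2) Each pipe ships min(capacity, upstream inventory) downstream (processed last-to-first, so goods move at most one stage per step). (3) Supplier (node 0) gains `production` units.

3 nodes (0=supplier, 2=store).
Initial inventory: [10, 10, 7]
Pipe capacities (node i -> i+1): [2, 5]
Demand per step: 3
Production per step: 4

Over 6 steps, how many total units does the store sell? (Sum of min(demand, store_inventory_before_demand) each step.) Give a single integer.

Answer: 18

Derivation:
Step 1: sold=3 (running total=3) -> [12 7 9]
Step 2: sold=3 (running total=6) -> [14 4 11]
Step 3: sold=3 (running total=9) -> [16 2 12]
Step 4: sold=3 (running total=12) -> [18 2 11]
Step 5: sold=3 (running total=15) -> [20 2 10]
Step 6: sold=3 (running total=18) -> [22 2 9]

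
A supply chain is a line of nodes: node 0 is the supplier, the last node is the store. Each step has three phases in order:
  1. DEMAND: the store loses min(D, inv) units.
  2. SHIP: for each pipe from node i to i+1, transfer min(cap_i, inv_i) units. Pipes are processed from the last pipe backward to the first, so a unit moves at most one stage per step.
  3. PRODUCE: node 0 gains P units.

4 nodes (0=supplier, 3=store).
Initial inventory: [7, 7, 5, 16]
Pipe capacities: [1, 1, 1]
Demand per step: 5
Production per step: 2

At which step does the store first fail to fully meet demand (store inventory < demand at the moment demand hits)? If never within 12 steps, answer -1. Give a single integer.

Step 1: demand=5,sold=5 ship[2->3]=1 ship[1->2]=1 ship[0->1]=1 prod=2 -> [8 7 5 12]
Step 2: demand=5,sold=5 ship[2->3]=1 ship[1->2]=1 ship[0->1]=1 prod=2 -> [9 7 5 8]
Step 3: demand=5,sold=5 ship[2->3]=1 ship[1->2]=1 ship[0->1]=1 prod=2 -> [10 7 5 4]
Step 4: demand=5,sold=4 ship[2->3]=1 ship[1->2]=1 ship[0->1]=1 prod=2 -> [11 7 5 1]
Step 5: demand=5,sold=1 ship[2->3]=1 ship[1->2]=1 ship[0->1]=1 prod=2 -> [12 7 5 1]
Step 6: demand=5,sold=1 ship[2->3]=1 ship[1->2]=1 ship[0->1]=1 prod=2 -> [13 7 5 1]
Step 7: demand=5,sold=1 ship[2->3]=1 ship[1->2]=1 ship[0->1]=1 prod=2 -> [14 7 5 1]
Step 8: demand=5,sold=1 ship[2->3]=1 ship[1->2]=1 ship[0->1]=1 prod=2 -> [15 7 5 1]
Step 9: demand=5,sold=1 ship[2->3]=1 ship[1->2]=1 ship[0->1]=1 prod=2 -> [16 7 5 1]
Step 10: demand=5,sold=1 ship[2->3]=1 ship[1->2]=1 ship[0->1]=1 prod=2 -> [17 7 5 1]
Step 11: demand=5,sold=1 ship[2->3]=1 ship[1->2]=1 ship[0->1]=1 prod=2 -> [18 7 5 1]
Step 12: demand=5,sold=1 ship[2->3]=1 ship[1->2]=1 ship[0->1]=1 prod=2 -> [19 7 5 1]
First stockout at step 4

4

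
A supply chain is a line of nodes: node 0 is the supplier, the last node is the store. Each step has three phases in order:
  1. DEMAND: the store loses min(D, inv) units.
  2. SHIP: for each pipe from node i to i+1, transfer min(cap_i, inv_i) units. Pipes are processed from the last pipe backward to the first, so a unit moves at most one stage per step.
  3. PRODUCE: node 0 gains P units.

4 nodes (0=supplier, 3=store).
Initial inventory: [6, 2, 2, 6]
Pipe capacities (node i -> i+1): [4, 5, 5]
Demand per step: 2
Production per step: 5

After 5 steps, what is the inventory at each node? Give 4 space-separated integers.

Step 1: demand=2,sold=2 ship[2->3]=2 ship[1->2]=2 ship[0->1]=4 prod=5 -> inv=[7 4 2 6]
Step 2: demand=2,sold=2 ship[2->3]=2 ship[1->2]=4 ship[0->1]=4 prod=5 -> inv=[8 4 4 6]
Step 3: demand=2,sold=2 ship[2->3]=4 ship[1->2]=4 ship[0->1]=4 prod=5 -> inv=[9 4 4 8]
Step 4: demand=2,sold=2 ship[2->3]=4 ship[1->2]=4 ship[0->1]=4 prod=5 -> inv=[10 4 4 10]
Step 5: demand=2,sold=2 ship[2->3]=4 ship[1->2]=4 ship[0->1]=4 prod=5 -> inv=[11 4 4 12]

11 4 4 12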